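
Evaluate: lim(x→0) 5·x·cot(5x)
This is a 0·∞ indeterminate form.

Rewrite 0·∞ as a quotient (0/0 or ∞/∞ form), then apply L'Hôpital's rule:
  lim(x→0) 5·x·cot(5x) = 1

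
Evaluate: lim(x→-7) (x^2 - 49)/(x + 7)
This is a standard limit.

Factor or rationalize the expression:
  lim(x→-7) (x^2 - 49)/(x + 7) = -14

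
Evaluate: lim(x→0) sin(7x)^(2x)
This is an exponential indeterminate form.

For exponential indeterminate forms, take the natural log:
  Let L = lim(x→0) sin(7x)^(2x)
  Then ln(L) = lim(x→0) [exponent × ln(base)]
  Evaluate using L'Hôpital or standard limits, then exponentiate.
  L = 1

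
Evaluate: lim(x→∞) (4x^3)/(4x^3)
This is an ∞/∞ indeterminate form.

Apply L'Hôpital's rule: differentiate numerator and denominator separately.
  f(x) = 4·x^3   ⇒   f'(x) = 12·x^2
  g(x) = 4·x^3   ⇒   g'(x) = 12·x^2
  lim(x→∞) f'(x)/g'(x) = lim(x→∞) (12·x^2)/(12·x^2)
  = 1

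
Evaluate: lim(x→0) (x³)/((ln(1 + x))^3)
This is a 0/0 indeterminate form.

Apply L'Hôpital's rule: differentiate numerator and denominator separately.
  f(x) = x^3   ⇒   f'(x) = 3·x^2
  g(x) = ln(x + 1)^3   ⇒   g'(x) = 3·ln(x + 1)^2/(x + 1)
  lim(x→0) f'(x)/g'(x) = lim(x→0) (3·x^2)/(3·ln(x + 1)^2/(x + 1))
  = 1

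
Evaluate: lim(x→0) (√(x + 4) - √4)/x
This is a standard limit.

Factor or rationalize the expression:
  lim(x→0) (√(x + 4) - √4)/x = 1/4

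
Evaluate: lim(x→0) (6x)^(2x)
This is an exponential indeterminate form.

For exponential indeterminate forms, take the natural log:
  Let L = lim(x→0) (6x)^(2x)
  Then ln(L) = lim(x→0) [exponent × ln(base)]
  Evaluate using L'Hôpital or standard limits, then exponentiate.
  L = 1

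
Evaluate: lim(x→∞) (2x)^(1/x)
This is an exponential indeterminate form.

For exponential indeterminate forms, take the natural log:
  Let L = lim(x→∞) (2x)^(1/x)
  Then ln(L) = lim(x→∞) [exponent × ln(base)]
  Evaluate using L'Hôpital or standard limits, then exponentiate.
  L = 1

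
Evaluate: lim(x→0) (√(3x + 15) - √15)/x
This is a standard limit.

Factor or rationalize the expression:
  lim(x→0) (√(3x + 15) - √15)/x = sqrt(15)/10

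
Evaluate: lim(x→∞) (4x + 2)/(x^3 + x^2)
This is an ∞/∞ indeterminate form.

Apply L'Hôpital's rule: differentiate numerator and denominator separately.
  f(x) = 4·x + 2   ⇒   f'(x) = 4
  g(x) = x^3 + x^2   ⇒   g'(x) = 3·x^2 + 2·x
  lim(x→∞) f'(x)/g'(x) = lim(x→∞) (4)/(3·x^2 + 2·x)
  = 0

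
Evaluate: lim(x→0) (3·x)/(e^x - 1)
This is a 0/0 indeterminate form.

Apply L'Hôpital's rule: differentiate numerator and denominator separately.
  f(x) = 3·x   ⇒   f'(x) = 3
  g(x) = e^(x) - 1   ⇒   g'(x) = e^(x)
  lim(x→0) f'(x)/g'(x) = lim(x→0) (3)/(e^(x))
  = 3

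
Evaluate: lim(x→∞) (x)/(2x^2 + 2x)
This is an ∞/∞ indeterminate form.

Apply L'Hôpital's rule: differentiate numerator and denominator separately.
  f(x) = x   ⇒   f'(x) = 1
  g(x) = 2·x^2 + 2·x   ⇒   g'(x) = 4·x + 2
  lim(x→∞) f'(x)/g'(x) = lim(x→∞) (1)/(4·x + 2)
  = 0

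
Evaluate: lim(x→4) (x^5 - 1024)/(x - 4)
This is a standard limit.

Factor or rationalize the expression:
  lim(x→4) (x^5 - 1024)/(x - 4) = 1280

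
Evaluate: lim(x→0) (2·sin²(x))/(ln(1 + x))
This is a 0/0 indeterminate form.

Apply L'Hôpital's rule: differentiate numerator and denominator separately.
  f(x) = 2·sin(x)^2   ⇒   f'(x) = 4·sin(x)·cos(x)
  g(x) = ln(x + 1)   ⇒   g'(x) = 1/(x + 1)
  lim(x→0) f'(x)/g'(x) = lim(x→0) (4·sin(x)·cos(x))/(1/(x + 1))
  = 0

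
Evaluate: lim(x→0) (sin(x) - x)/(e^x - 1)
This is a 0/0 indeterminate form.

Apply L'Hôpital's rule: differentiate numerator and denominator separately.
  f(x) = -x + sin(x)   ⇒   f'(x) = cos(x) - 1
  g(x) = e^(x) - 1   ⇒   g'(x) = e^(x)
  lim(x→0) f'(x)/g'(x) = lim(x→0) (cos(x) - 1)/(e^(x))
  = 0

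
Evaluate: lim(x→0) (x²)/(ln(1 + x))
This is a 0/0 indeterminate form.

Apply L'Hôpital's rule: differentiate numerator and denominator separately.
  f(x) = x^2   ⇒   f'(x) = 2·x
  g(x) = ln(x + 1)   ⇒   g'(x) = 1/(x + 1)
  lim(x→0) f'(x)/g'(x) = lim(x→0) (2·x)/(1/(x + 1))
  = 0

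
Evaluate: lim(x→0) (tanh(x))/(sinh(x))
This is a 0/0 indeterminate form.

Apply L'Hôpital's rule: differentiate numerator and denominator separately.
  f(x) = tanh(x)   ⇒   f'(x) = 1 - tanh(x)^2
  g(x) = sinh(x)   ⇒   g'(x) = cosh(x)
  lim(x→0) f'(x)/g'(x) = lim(x→0) (1 - tanh(x)^2)/(cosh(x))
  = 1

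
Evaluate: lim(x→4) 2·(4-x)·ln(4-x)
This is a 0·∞ indeterminate form.

Rewrite 0·∞ as a quotient (0/0 or ∞/∞ form), then apply L'Hôpital's rule:
  lim(x→4) 2·(4-x)·ln(4-x) = 0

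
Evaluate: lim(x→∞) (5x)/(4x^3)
This is an ∞/∞ indeterminate form.

Apply L'Hôpital's rule: differentiate numerator and denominator separately.
  f(x) = 5·x   ⇒   f'(x) = 5
  g(x) = 4·x^3   ⇒   g'(x) = 12·x^2
  lim(x→∞) f'(x)/g'(x) = lim(x→∞) (5)/(12·x^2)
  = 0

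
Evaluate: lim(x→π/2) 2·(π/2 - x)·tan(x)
This is a 0·∞ indeterminate form.

Rewrite 0·∞ as a quotient (0/0 or ∞/∞ form), then apply L'Hôpital's rule:
  lim(x→π/2) 2·(π/2 - x)·tan(x) = 2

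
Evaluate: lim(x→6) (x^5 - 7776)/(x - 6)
This is a standard limit.

Factor or rationalize the expression:
  lim(x→6) (x^5 - 7776)/(x - 6) = 6480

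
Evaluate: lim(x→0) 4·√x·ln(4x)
This is a 0·∞ indeterminate form.

Rewrite 0·∞ as a quotient (0/0 or ∞/∞ form), then apply L'Hôpital's rule:
  lim(x→0) 4·√x·ln(4x) = 0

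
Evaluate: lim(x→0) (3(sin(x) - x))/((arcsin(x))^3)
This is a 0/0 indeterminate form.

Apply L'Hôpital's rule: differentiate numerator and denominator separately.
  f(x) = -3·x + 3·sin(x)   ⇒   f'(x) = 3·cos(x) - 3
  g(x) = asin(x)^3   ⇒   g'(x) = 3·asin(x)^2/sqrt(1 - x^2)
  lim(x→0) f'(x)/g'(x) = lim(x→0) (3·cos(x) - 3)/(3·asin(x)^2/sqrt(1 - x^2))
  = -1/2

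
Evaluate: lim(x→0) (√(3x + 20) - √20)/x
This is a standard limit.

Factor or rationalize the expression:
  lim(x→0) (√(3x + 20) - √20)/x = 3·sqrt(5)/20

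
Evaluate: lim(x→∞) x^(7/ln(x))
This is an exponential indeterminate form.

For exponential indeterminate forms, take the natural log:
  Let L = lim(x→∞) x^(7/ln(x))
  Then ln(L) = lim(x→∞) [exponent × ln(base)]
  Evaluate using L'Hôpital or standard limits, then exponentiate.
  L = e^(7)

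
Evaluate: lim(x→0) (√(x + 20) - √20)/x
This is a standard limit.

Factor or rationalize the expression:
  lim(x→0) (√(x + 20) - √20)/x = sqrt(5)/20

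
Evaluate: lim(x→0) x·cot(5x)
This is a 0·∞ indeterminate form.

Rewrite 0·∞ as a quotient (0/0 or ∞/∞ form), then apply L'Hôpital's rule:
  lim(x→0) x·cot(5x) = 1/5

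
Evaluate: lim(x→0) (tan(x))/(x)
This is a 0/0 indeterminate form.

Apply L'Hôpital's rule: differentiate numerator and denominator separately.
  f(x) = tan(x)   ⇒   f'(x) = tan(x)^2 + 1
  g(x) = x   ⇒   g'(x) = 1
  lim(x→0) f'(x)/g'(x) = lim(x→0) (tan(x)^2 + 1)/(1)
  = 1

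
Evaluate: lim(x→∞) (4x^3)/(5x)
This is an ∞/∞ indeterminate form.

Apply L'Hôpital's rule: differentiate numerator and denominator separately.
  f(x) = 4·x^3   ⇒   f'(x) = 12·x^2
  g(x) = 5·x   ⇒   g'(x) = 5
  lim(x→∞) f'(x)/g'(x) = lim(x→∞) (12·x^2)/(5)
  = ∞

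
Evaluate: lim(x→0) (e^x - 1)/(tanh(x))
This is a 0/0 indeterminate form.

Apply L'Hôpital's rule: differentiate numerator and denominator separately.
  f(x) = e^(x) - 1   ⇒   f'(x) = e^(x)
  g(x) = tanh(x)   ⇒   g'(x) = 1 - tanh(x)^2
  lim(x→0) f'(x)/g'(x) = lim(x→0) (e^(x))/(1 - tanh(x)^2)
  = 1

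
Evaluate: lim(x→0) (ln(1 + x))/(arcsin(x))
This is a 0/0 indeterminate form.

Apply L'Hôpital's rule: differentiate numerator and denominator separately.
  f(x) = ln(x + 1)   ⇒   f'(x) = 1/(x + 1)
  g(x) = asin(x)   ⇒   g'(x) = 1/sqrt(1 - x^2)
  lim(x→0) f'(x)/g'(x) = lim(x→0) (1/(x + 1))/(1/sqrt(1 - x^2))
  = 1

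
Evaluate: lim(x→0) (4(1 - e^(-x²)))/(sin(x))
This is a 0/0 indeterminate form.

Apply L'Hôpital's rule: differentiate numerator and denominator separately.
  f(x) = 4 - 4·e^(-x^2)   ⇒   f'(x) = 8·x·e^(-x^2)
  g(x) = sin(x)   ⇒   g'(x) = cos(x)
  lim(x→0) f'(x)/g'(x) = lim(x→0) (8·x·e^(-x^2))/(cos(x))
  = 0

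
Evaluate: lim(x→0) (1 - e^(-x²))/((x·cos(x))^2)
This is a 0/0 indeterminate form.

Apply L'Hôpital's rule: differentiate numerator and denominator separately.
  f(x) = 1 - e^(-x^2)   ⇒   f'(x) = 2·x·e^(-x^2)
  g(x) = x^2·cos(x)^2   ⇒   g'(x) = -2·x^2·sin(x)·cos(x) + 2·x·cos(x)^2
  lim(x→0) f'(x)/g'(x) = lim(x→0) (2·x·e^(-x^2))/(-2·x^2·sin(x)·cos(x) + 2·x·cos(x)^2)
  = 1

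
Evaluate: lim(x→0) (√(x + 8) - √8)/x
This is a standard limit.

Factor or rationalize the expression:
  lim(x→0) (√(x + 8) - √8)/x = sqrt(2)/8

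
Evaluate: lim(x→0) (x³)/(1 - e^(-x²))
This is a 0/0 indeterminate form.

Apply L'Hôpital's rule: differentiate numerator and denominator separately.
  f(x) = x^3   ⇒   f'(x) = 3·x^2
  g(x) = 1 - e^(-x^2)   ⇒   g'(x) = 2·x·e^(-x^2)
  lim(x→0) f'(x)/g'(x) = lim(x→0) (3·x^2)/(2·x·e^(-x^2))
  = 0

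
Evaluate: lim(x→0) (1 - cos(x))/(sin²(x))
This is a 0/0 indeterminate form.

Apply L'Hôpital's rule: differentiate numerator and denominator separately.
  f(x) = 1 - cos(x)   ⇒   f'(x) = sin(x)
  g(x) = sin(x)^2   ⇒   g'(x) = 2·sin(x)·cos(x)
  lim(x→0) f'(x)/g'(x) = lim(x→0) (sin(x))/(2·sin(x)·cos(x))
  = 1/2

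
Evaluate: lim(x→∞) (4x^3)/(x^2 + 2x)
This is an ∞/∞ indeterminate form.

Apply L'Hôpital's rule: differentiate numerator and denominator separately.
  f(x) = 4·x^3   ⇒   f'(x) = 12·x^2
  g(x) = x^2 + 2·x   ⇒   g'(x) = 2·x + 2
  lim(x→∞) f'(x)/g'(x) = lim(x→∞) (12·x^2)/(2·x + 2)
  = ∞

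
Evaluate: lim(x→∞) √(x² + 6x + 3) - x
This is an ∞-∞ indeterminate form.

Combine fractions or rationalize to convert ∞-∞ to 0/0 form:
  lim(x→∞) √(x² + 6x + 3) - x = 3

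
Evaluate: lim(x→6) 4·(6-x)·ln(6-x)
This is a 0·∞ indeterminate form.

Rewrite 0·∞ as a quotient (0/0 or ∞/∞ form), then apply L'Hôpital's rule:
  lim(x→6) 4·(6-x)·ln(6-x) = 0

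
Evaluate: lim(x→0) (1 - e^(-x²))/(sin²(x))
This is a 0/0 indeterminate form.

Apply L'Hôpital's rule: differentiate numerator and denominator separately.
  f(x) = 1 - e^(-x^2)   ⇒   f'(x) = 2·x·e^(-x^2)
  g(x) = sin(x)^2   ⇒   g'(x) = 2·sin(x)·cos(x)
  lim(x→0) f'(x)/g'(x) = lim(x→0) (2·x·e^(-x^2))/(2·sin(x)·cos(x))
  = 1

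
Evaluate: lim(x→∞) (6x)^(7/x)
This is an exponential indeterminate form.

For exponential indeterminate forms, take the natural log:
  Let L = lim(x→∞) (6x)^(7/x)
  Then ln(L) = lim(x→∞) [exponent × ln(base)]
  Evaluate using L'Hôpital or standard limits, then exponentiate.
  L = 1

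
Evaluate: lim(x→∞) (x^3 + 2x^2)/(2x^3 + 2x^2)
This is an ∞/∞ indeterminate form.

Apply L'Hôpital's rule: differentiate numerator and denominator separately.
  f(x) = x^3 + 2·x^2   ⇒   f'(x) = 3·x^2 + 4·x
  g(x) = 2·x^3 + 2·x^2   ⇒   g'(x) = 6·x^2 + 4·x
  lim(x→∞) f'(x)/g'(x) = lim(x→∞) (3·x^2 + 4·x)/(6·x^2 + 4·x)
  = 1/2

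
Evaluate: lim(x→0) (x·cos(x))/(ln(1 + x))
This is a 0/0 indeterminate form.

Apply L'Hôpital's rule: differentiate numerator and denominator separately.
  f(x) = x·cos(x)   ⇒   f'(x) = -x·sin(x) + cos(x)
  g(x) = ln(x + 1)   ⇒   g'(x) = 1/(x + 1)
  lim(x→0) f'(x)/g'(x) = lim(x→0) (-x·sin(x) + cos(x))/(1/(x + 1))
  = 1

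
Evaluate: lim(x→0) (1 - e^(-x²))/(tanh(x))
This is a 0/0 indeterminate form.

Apply L'Hôpital's rule: differentiate numerator and denominator separately.
  f(x) = 1 - e^(-x^2)   ⇒   f'(x) = 2·x·e^(-x^2)
  g(x) = tanh(x)   ⇒   g'(x) = 1 - tanh(x)^2
  lim(x→0) f'(x)/g'(x) = lim(x→0) (2·x·e^(-x^2))/(1 - tanh(x)^2)
  = 0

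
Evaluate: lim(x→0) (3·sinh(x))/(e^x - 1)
This is a 0/0 indeterminate form.

Apply L'Hôpital's rule: differentiate numerator and denominator separately.
  f(x) = 3·sinh(x)   ⇒   f'(x) = 3·cosh(x)
  g(x) = e^(x) - 1   ⇒   g'(x) = e^(x)
  lim(x→0) f'(x)/g'(x) = lim(x→0) (3·cosh(x))/(e^(x))
  = 3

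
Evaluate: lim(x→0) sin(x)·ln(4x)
This is a 0·∞ indeterminate form.

Rewrite 0·∞ as a quotient (0/0 or ∞/∞ form), then apply L'Hôpital's rule:
  lim(x→0) sin(x)·ln(4x) = 0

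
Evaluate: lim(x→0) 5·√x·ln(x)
This is a 0·∞ indeterminate form.

Rewrite 0·∞ as a quotient (0/0 or ∞/∞ form), then apply L'Hôpital's rule:
  lim(x→0) 5·√x·ln(x) = 0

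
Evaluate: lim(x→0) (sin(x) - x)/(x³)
This is a 0/0 indeterminate form.

Apply L'Hôpital's rule: differentiate numerator and denominator separately.
  f(x) = -x + sin(x)   ⇒   f'(x) = cos(x) - 1
  g(x) = x^3   ⇒   g'(x) = 3·x^2
  lim(x→0) f'(x)/g'(x) = lim(x→0) (cos(x) - 1)/(3·x^2)
  = -1/6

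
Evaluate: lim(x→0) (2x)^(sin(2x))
This is an exponential indeterminate form.

For exponential indeterminate forms, take the natural log:
  Let L = lim(x→0) (2x)^(sin(2x))
  Then ln(L) = lim(x→0) [exponent × ln(base)]
  Evaluate using L'Hôpital or standard limits, then exponentiate.
  L = 1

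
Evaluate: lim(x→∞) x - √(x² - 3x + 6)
This is an ∞-∞ indeterminate form.

Combine fractions or rationalize to convert ∞-∞ to 0/0 form:
  lim(x→∞) x - √(x² - 3x + 6) = 3/2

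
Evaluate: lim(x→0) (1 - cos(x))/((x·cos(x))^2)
This is a 0/0 indeterminate form.

Apply L'Hôpital's rule: differentiate numerator and denominator separately.
  f(x) = 1 - cos(x)   ⇒   f'(x) = sin(x)
  g(x) = x^2·cos(x)^2   ⇒   g'(x) = -2·x^2·sin(x)·cos(x) + 2·x·cos(x)^2
  lim(x→0) f'(x)/g'(x) = lim(x→0) (sin(x))/(-2·x^2·sin(x)·cos(x) + 2·x·cos(x)^2)
  = 1/2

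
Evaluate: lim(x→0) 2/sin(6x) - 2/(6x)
This is an ∞-∞ indeterminate form.

Combine fractions or rationalize to convert ∞-∞ to 0/0 form:
  lim(x→0) 2/sin(6x) - 2/(6x) = 0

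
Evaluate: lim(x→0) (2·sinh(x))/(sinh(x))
This is a 0/0 indeterminate form.

Apply L'Hôpital's rule: differentiate numerator and denominator separately.
  f(x) = 2·sinh(x)   ⇒   f'(x) = 2·cosh(x)
  g(x) = sinh(x)   ⇒   g'(x) = cosh(x)
  lim(x→0) f'(x)/g'(x) = lim(x→0) (2·cosh(x))/(cosh(x))
  = 2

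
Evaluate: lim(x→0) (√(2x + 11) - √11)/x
This is a standard limit.

Factor or rationalize the expression:
  lim(x→0) (√(2x + 11) - √11)/x = sqrt(11)/11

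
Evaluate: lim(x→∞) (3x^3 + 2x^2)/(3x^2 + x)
This is an ∞/∞ indeterminate form.

Apply L'Hôpital's rule: differentiate numerator and denominator separately.
  f(x) = 3·x^3 + 2·x^2   ⇒   f'(x) = 9·x^2 + 4·x
  g(x) = 3·x^2 + x   ⇒   g'(x) = 6·x + 1
  lim(x→∞) f'(x)/g'(x) = lim(x→∞) (9·x^2 + 4·x)/(6·x + 1)
  = ∞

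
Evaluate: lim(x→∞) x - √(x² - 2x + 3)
This is an ∞-∞ indeterminate form.

Combine fractions or rationalize to convert ∞-∞ to 0/0 form:
  lim(x→∞) x - √(x² - 2x + 3) = 1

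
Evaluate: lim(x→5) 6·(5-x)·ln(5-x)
This is a 0·∞ indeterminate form.

Rewrite 0·∞ as a quotient (0/0 or ∞/∞ form), then apply L'Hôpital's rule:
  lim(x→5) 6·(5-x)·ln(5-x) = 0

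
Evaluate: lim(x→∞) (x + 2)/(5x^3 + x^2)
This is an ∞/∞ indeterminate form.

Apply L'Hôpital's rule: differentiate numerator and denominator separately.
  f(x) = x + 2   ⇒   f'(x) = 1
  g(x) = 5·x^3 + x^2   ⇒   g'(x) = 15·x^2 + 2·x
  lim(x→∞) f'(x)/g'(x) = lim(x→∞) (1)/(15·x^2 + 2·x)
  = 0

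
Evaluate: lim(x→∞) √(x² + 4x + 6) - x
This is an ∞-∞ indeterminate form.

Combine fractions or rationalize to convert ∞-∞ to 0/0 form:
  lim(x→∞) √(x² + 4x + 6) - x = 2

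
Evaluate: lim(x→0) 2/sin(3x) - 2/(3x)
This is an ∞-∞ indeterminate form.

Combine fractions or rationalize to convert ∞-∞ to 0/0 form:
  lim(x→0) 2/sin(3x) - 2/(3x) = 0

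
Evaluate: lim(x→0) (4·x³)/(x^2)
This is a 0/0 indeterminate form.

Apply L'Hôpital's rule: differentiate numerator and denominator separately.
  f(x) = 4·x^3   ⇒   f'(x) = 12·x^2
  g(x) = x^2   ⇒   g'(x) = 2·x
  lim(x→0) f'(x)/g'(x) = lim(x→0) (12·x^2)/(2·x)
  = 0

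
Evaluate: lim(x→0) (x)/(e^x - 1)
This is a 0/0 indeterminate form.

Apply L'Hôpital's rule: differentiate numerator and denominator separately.
  f(x) = x   ⇒   f'(x) = 1
  g(x) = e^(x) - 1   ⇒   g'(x) = e^(x)
  lim(x→0) f'(x)/g'(x) = lim(x→0) (1)/(e^(x))
  = 1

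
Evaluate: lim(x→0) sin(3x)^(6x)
This is an exponential indeterminate form.

For exponential indeterminate forms, take the natural log:
  Let L = lim(x→0) sin(3x)^(6x)
  Then ln(L) = lim(x→0) [exponent × ln(base)]
  Evaluate using L'Hôpital or standard limits, then exponentiate.
  L = 1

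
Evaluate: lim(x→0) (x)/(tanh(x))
This is a 0/0 indeterminate form.

Apply L'Hôpital's rule: differentiate numerator and denominator separately.
  f(x) = x   ⇒   f'(x) = 1
  g(x) = tanh(x)   ⇒   g'(x) = 1 - tanh(x)^2
  lim(x→0) f'(x)/g'(x) = lim(x→0) (1)/(1 - tanh(x)^2)
  = 1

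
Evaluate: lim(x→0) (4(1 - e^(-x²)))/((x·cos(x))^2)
This is a 0/0 indeterminate form.

Apply L'Hôpital's rule: differentiate numerator and denominator separately.
  f(x) = 4 - 4·e^(-x^2)   ⇒   f'(x) = 8·x·e^(-x^2)
  g(x) = x^2·cos(x)^2   ⇒   g'(x) = -2·x^2·sin(x)·cos(x) + 2·x·cos(x)^2
  lim(x→0) f'(x)/g'(x) = lim(x→0) (8·x·e^(-x^2))/(-2·x^2·sin(x)·cos(x) + 2·x·cos(x)^2)
  = 4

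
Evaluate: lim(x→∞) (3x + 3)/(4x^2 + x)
This is an ∞/∞ indeterminate form.

Apply L'Hôpital's rule: differentiate numerator and denominator separately.
  f(x) = 3·x + 3   ⇒   f'(x) = 3
  g(x) = 4·x^2 + x   ⇒   g'(x) = 8·x + 1
  lim(x→∞) f'(x)/g'(x) = lim(x→∞) (3)/(8·x + 1)
  = 0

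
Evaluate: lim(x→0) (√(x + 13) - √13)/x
This is a standard limit.

Factor or rationalize the expression:
  lim(x→0) (√(x + 13) - √13)/x = sqrt(13)/26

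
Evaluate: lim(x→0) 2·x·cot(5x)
This is a 0·∞ indeterminate form.

Rewrite 0·∞ as a quotient (0/0 or ∞/∞ form), then apply L'Hôpital's rule:
  lim(x→0) 2·x·cot(5x) = 2/5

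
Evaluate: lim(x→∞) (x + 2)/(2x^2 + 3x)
This is an ∞/∞ indeterminate form.

Apply L'Hôpital's rule: differentiate numerator and denominator separately.
  f(x) = x + 2   ⇒   f'(x) = 1
  g(x) = 2·x^2 + 3·x   ⇒   g'(x) = 4·x + 3
  lim(x→∞) f'(x)/g'(x) = lim(x→∞) (1)/(4·x + 3)
  = 0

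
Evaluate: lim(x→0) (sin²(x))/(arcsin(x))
This is a 0/0 indeterminate form.

Apply L'Hôpital's rule: differentiate numerator and denominator separately.
  f(x) = sin(x)^2   ⇒   f'(x) = 2·sin(x)·cos(x)
  g(x) = asin(x)   ⇒   g'(x) = 1/sqrt(1 - x^2)
  lim(x→0) f'(x)/g'(x) = lim(x→0) (2·sin(x)·cos(x))/(1/sqrt(1 - x^2))
  = 0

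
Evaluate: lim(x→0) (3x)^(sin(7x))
This is an exponential indeterminate form.

For exponential indeterminate forms, take the natural log:
  Let L = lim(x→0) (3x)^(sin(7x))
  Then ln(L) = lim(x→0) [exponent × ln(base)]
  Evaluate using L'Hôpital or standard limits, then exponentiate.
  L = 1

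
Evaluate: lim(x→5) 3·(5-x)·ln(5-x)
This is a 0·∞ indeterminate form.

Rewrite 0·∞ as a quotient (0/0 or ∞/∞ form), then apply L'Hôpital's rule:
  lim(x→5) 3·(5-x)·ln(5-x) = 0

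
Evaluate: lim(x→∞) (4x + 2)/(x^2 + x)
This is an ∞/∞ indeterminate form.

Apply L'Hôpital's rule: differentiate numerator and denominator separately.
  f(x) = 4·x + 2   ⇒   f'(x) = 4
  g(x) = x^2 + x   ⇒   g'(x) = 2·x + 1
  lim(x→∞) f'(x)/g'(x) = lim(x→∞) (4)/(2·x + 1)
  = 0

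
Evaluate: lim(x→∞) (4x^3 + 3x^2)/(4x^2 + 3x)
This is an ∞/∞ indeterminate form.

Apply L'Hôpital's rule: differentiate numerator and denominator separately.
  f(x) = 4·x^3 + 3·x^2   ⇒   f'(x) = 12·x^2 + 6·x
  g(x) = 4·x^2 + 3·x   ⇒   g'(x) = 8·x + 3
  lim(x→∞) f'(x)/g'(x) = lim(x→∞) (12·x^2 + 6·x)/(8·x + 3)
  = ∞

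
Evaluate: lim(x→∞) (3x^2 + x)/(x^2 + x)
This is an ∞/∞ indeterminate form.

Apply L'Hôpital's rule: differentiate numerator and denominator separately.
  f(x) = 3·x^2 + x   ⇒   f'(x) = 6·x + 1
  g(x) = x^2 + x   ⇒   g'(x) = 2·x + 1
  lim(x→∞) f'(x)/g'(x) = lim(x→∞) (6·x + 1)/(2·x + 1)
  = 3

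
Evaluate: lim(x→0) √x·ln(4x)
This is a 0·∞ indeterminate form.

Rewrite 0·∞ as a quotient (0/0 or ∞/∞ form), then apply L'Hôpital's rule:
  lim(x→0) √x·ln(4x) = 0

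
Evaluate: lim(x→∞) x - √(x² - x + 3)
This is an ∞-∞ indeterminate form.

Combine fractions or rationalize to convert ∞-∞ to 0/0 form:
  lim(x→∞) x - √(x² - x + 3) = 1/2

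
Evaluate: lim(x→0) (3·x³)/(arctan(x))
This is a 0/0 indeterminate form.

Apply L'Hôpital's rule: differentiate numerator and denominator separately.
  f(x) = 3·x^3   ⇒   f'(x) = 9·x^2
  g(x) = atan(x)   ⇒   g'(x) = 1/(x^2 + 1)
  lim(x→0) f'(x)/g'(x) = lim(x→0) (9·x^2)/(1/(x^2 + 1))
  = 0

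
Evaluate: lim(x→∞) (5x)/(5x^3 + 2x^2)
This is an ∞/∞ indeterminate form.

Apply L'Hôpital's rule: differentiate numerator and denominator separately.
  f(x) = 5·x   ⇒   f'(x) = 5
  g(x) = 5·x^3 + 2·x^2   ⇒   g'(x) = 15·x^2 + 4·x
  lim(x→∞) f'(x)/g'(x) = lim(x→∞) (5)/(15·x^2 + 4·x)
  = 0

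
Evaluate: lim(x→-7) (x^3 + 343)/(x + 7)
This is a standard limit.

Factor or rationalize the expression:
  lim(x→-7) (x^3 + 343)/(x + 7) = 147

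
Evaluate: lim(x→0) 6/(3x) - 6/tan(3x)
This is an ∞-∞ indeterminate form.

Combine fractions or rationalize to convert ∞-∞ to 0/0 form:
  lim(x→0) 6/(3x) - 6/tan(3x) = 0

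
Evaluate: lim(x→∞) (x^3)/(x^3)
This is an ∞/∞ indeterminate form.

Apply L'Hôpital's rule: differentiate numerator and denominator separately.
  f(x) = x^3   ⇒   f'(x) = 3·x^2
  g(x) = x^3   ⇒   g'(x) = 3·x^2
  lim(x→∞) f'(x)/g'(x) = lim(x→∞) (3·x^2)/(3·x^2)
  = 1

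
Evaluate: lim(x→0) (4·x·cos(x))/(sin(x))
This is a 0/0 indeterminate form.

Apply L'Hôpital's rule: differentiate numerator and denominator separately.
  f(x) = 4·x·cos(x)   ⇒   f'(x) = -4·x·sin(x) + 4·cos(x)
  g(x) = sin(x)   ⇒   g'(x) = cos(x)
  lim(x→0) f'(x)/g'(x) = lim(x→0) (-4·x·sin(x) + 4·cos(x))/(cos(x))
  = 4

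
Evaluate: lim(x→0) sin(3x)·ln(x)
This is a 0·∞ indeterminate form.

Rewrite 0·∞ as a quotient (0/0 or ∞/∞ form), then apply L'Hôpital's rule:
  lim(x→0) sin(3x)·ln(x) = 0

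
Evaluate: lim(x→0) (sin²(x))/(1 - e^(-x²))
This is a 0/0 indeterminate form.

Apply L'Hôpital's rule: differentiate numerator and denominator separately.
  f(x) = sin(x)^2   ⇒   f'(x) = 2·sin(x)·cos(x)
  g(x) = 1 - e^(-x^2)   ⇒   g'(x) = 2·x·e^(-x^2)
  lim(x→0) f'(x)/g'(x) = lim(x→0) (2·sin(x)·cos(x))/(2·x·e^(-x^2))
  = 1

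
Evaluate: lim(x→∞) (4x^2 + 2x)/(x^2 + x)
This is an ∞/∞ indeterminate form.

Apply L'Hôpital's rule: differentiate numerator and denominator separately.
  f(x) = 4·x^2 + 2·x   ⇒   f'(x) = 8·x + 2
  g(x) = x^2 + x   ⇒   g'(x) = 2·x + 1
  lim(x→∞) f'(x)/g'(x) = lim(x→∞) (8·x + 2)/(2·x + 1)
  = 4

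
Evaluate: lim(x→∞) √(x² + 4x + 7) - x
This is an ∞-∞ indeterminate form.

Combine fractions or rationalize to convert ∞-∞ to 0/0 form:
  lim(x→∞) √(x² + 4x + 7) - x = 2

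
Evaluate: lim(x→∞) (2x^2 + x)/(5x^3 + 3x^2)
This is an ∞/∞ indeterminate form.

Apply L'Hôpital's rule: differentiate numerator and denominator separately.
  f(x) = 2·x^2 + x   ⇒   f'(x) = 4·x + 1
  g(x) = 5·x^3 + 3·x^2   ⇒   g'(x) = 15·x^2 + 6·x
  lim(x→∞) f'(x)/g'(x) = lim(x→∞) (4·x + 1)/(15·x^2 + 6·x)
  = 0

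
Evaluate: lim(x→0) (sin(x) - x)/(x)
This is a 0/0 indeterminate form.

Apply L'Hôpital's rule: differentiate numerator and denominator separately.
  f(x) = -x + sin(x)   ⇒   f'(x) = cos(x) - 1
  g(x) = x   ⇒   g'(x) = 1
  lim(x→0) f'(x)/g'(x) = lim(x→0) (cos(x) - 1)/(1)
  = 0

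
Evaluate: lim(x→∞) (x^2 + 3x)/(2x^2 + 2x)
This is an ∞/∞ indeterminate form.

Apply L'Hôpital's rule: differentiate numerator and denominator separately.
  f(x) = x^2 + 3·x   ⇒   f'(x) = 2·x + 3
  g(x) = 2·x^2 + 2·x   ⇒   g'(x) = 4·x + 2
  lim(x→∞) f'(x)/g'(x) = lim(x→∞) (2·x + 3)/(4·x + 2)
  = 1/2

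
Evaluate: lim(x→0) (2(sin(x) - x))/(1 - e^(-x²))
This is a 0/0 indeterminate form.

Apply L'Hôpital's rule: differentiate numerator and denominator separately.
  f(x) = -2·x + 2·sin(x)   ⇒   f'(x) = 2·cos(x) - 2
  g(x) = 1 - e^(-x^2)   ⇒   g'(x) = 2·x·e^(-x^2)
  lim(x→0) f'(x)/g'(x) = lim(x→0) (2·cos(x) - 2)/(2·x·e^(-x^2))
  = 0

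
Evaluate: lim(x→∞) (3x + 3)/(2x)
This is an ∞/∞ indeterminate form.

Apply L'Hôpital's rule: differentiate numerator and denominator separately.
  f(x) = 3·x + 3   ⇒   f'(x) = 3
  g(x) = 2·x   ⇒   g'(x) = 2
  lim(x→∞) f'(x)/g'(x) = lim(x→∞) (3)/(2)
  = 3/2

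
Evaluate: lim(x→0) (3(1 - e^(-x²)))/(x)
This is a 0/0 indeterminate form.

Apply L'Hôpital's rule: differentiate numerator and denominator separately.
  f(x) = 3 - 3·e^(-x^2)   ⇒   f'(x) = 6·x·e^(-x^2)
  g(x) = x   ⇒   g'(x) = 1
  lim(x→0) f'(x)/g'(x) = lim(x→0) (6·x·e^(-x^2))/(1)
  = 0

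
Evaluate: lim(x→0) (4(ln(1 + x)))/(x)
This is a 0/0 indeterminate form.

Apply L'Hôpital's rule: differentiate numerator and denominator separately.
  f(x) = 4·ln(x + 1)   ⇒   f'(x) = 4/(x + 1)
  g(x) = x   ⇒   g'(x) = 1
  lim(x→0) f'(x)/g'(x) = lim(x→0) (4/(x + 1))/(1)
  = 4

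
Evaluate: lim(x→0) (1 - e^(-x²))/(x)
This is a 0/0 indeterminate form.

Apply L'Hôpital's rule: differentiate numerator and denominator separately.
  f(x) = 1 - e^(-x^2)   ⇒   f'(x) = 2·x·e^(-x^2)
  g(x) = x   ⇒   g'(x) = 1
  lim(x→0) f'(x)/g'(x) = lim(x→0) (2·x·e^(-x^2))/(1)
  = 0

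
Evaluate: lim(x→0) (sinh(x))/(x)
This is a 0/0 indeterminate form.

Apply L'Hôpital's rule: differentiate numerator and denominator separately.
  f(x) = sinh(x)   ⇒   f'(x) = cosh(x)
  g(x) = x   ⇒   g'(x) = 1
  lim(x→0) f'(x)/g'(x) = lim(x→0) (cosh(x))/(1)
  = 1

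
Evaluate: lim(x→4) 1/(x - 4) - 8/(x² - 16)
This is an ∞-∞ indeterminate form.

Combine fractions or rationalize to convert ∞-∞ to 0/0 form:
  lim(x→4) 1/(x - 4) - 8/(x² - 16) = 1/8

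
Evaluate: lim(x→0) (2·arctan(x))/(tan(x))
This is a 0/0 indeterminate form.

Apply L'Hôpital's rule: differentiate numerator and denominator separately.
  f(x) = 2·atan(x)   ⇒   f'(x) = 2/(x^2 + 1)
  g(x) = tan(x)   ⇒   g'(x) = tan(x)^2 + 1
  lim(x→0) f'(x)/g'(x) = lim(x→0) (2/(x^2 + 1))/(tan(x)^2 + 1)
  = 2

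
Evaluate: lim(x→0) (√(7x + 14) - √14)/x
This is a standard limit.

Factor or rationalize the expression:
  lim(x→0) (√(7x + 14) - √14)/x = sqrt(14)/4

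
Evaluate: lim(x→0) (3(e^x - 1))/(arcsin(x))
This is a 0/0 indeterminate form.

Apply L'Hôpital's rule: differentiate numerator and denominator separately.
  f(x) = 3·e^(x) - 3   ⇒   f'(x) = 3·e^(x)
  g(x) = asin(x)   ⇒   g'(x) = 1/sqrt(1 - x^2)
  lim(x→0) f'(x)/g'(x) = lim(x→0) (3·e^(x))/(1/sqrt(1 - x^2))
  = 3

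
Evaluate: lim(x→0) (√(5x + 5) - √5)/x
This is a standard limit.

Factor or rationalize the expression:
  lim(x→0) (√(5x + 5) - √5)/x = sqrt(5)/2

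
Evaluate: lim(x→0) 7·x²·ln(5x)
This is a 0·∞ indeterminate form.

Rewrite 0·∞ as a quotient (0/0 or ∞/∞ form), then apply L'Hôpital's rule:
  lim(x→0) 7·x²·ln(5x) = 0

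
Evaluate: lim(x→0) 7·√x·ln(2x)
This is a 0·∞ indeterminate form.

Rewrite 0·∞ as a quotient (0/0 or ∞/∞ form), then apply L'Hôpital's rule:
  lim(x→0) 7·√x·ln(2x) = 0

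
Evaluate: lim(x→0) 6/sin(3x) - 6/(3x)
This is an ∞-∞ indeterminate form.

Combine fractions or rationalize to convert ∞-∞ to 0/0 form:
  lim(x→0) 6/sin(3x) - 6/(3x) = 0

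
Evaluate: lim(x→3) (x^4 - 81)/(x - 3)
This is a standard limit.

Factor or rationalize the expression:
  lim(x→3) (x^4 - 81)/(x - 3) = 108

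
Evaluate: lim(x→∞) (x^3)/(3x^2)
This is an ∞/∞ indeterminate form.

Apply L'Hôpital's rule: differentiate numerator and denominator separately.
  f(x) = x^3   ⇒   f'(x) = 3·x^2
  g(x) = 3·x^2   ⇒   g'(x) = 6·x
  lim(x→∞) f'(x)/g'(x) = lim(x→∞) (3·x^2)/(6·x)
  = ∞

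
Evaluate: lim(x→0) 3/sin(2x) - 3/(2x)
This is an ∞-∞ indeterminate form.

Combine fractions or rationalize to convert ∞-∞ to 0/0 form:
  lim(x→0) 3/sin(2x) - 3/(2x) = 0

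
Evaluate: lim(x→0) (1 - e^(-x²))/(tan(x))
This is a 0/0 indeterminate form.

Apply L'Hôpital's rule: differentiate numerator and denominator separately.
  f(x) = 1 - e^(-x^2)   ⇒   f'(x) = 2·x·e^(-x^2)
  g(x) = tan(x)   ⇒   g'(x) = tan(x)^2 + 1
  lim(x→0) f'(x)/g'(x) = lim(x→0) (2·x·e^(-x^2))/(tan(x)^2 + 1)
  = 0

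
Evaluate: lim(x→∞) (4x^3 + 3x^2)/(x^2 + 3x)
This is an ∞/∞ indeterminate form.

Apply L'Hôpital's rule: differentiate numerator and denominator separately.
  f(x) = 4·x^3 + 3·x^2   ⇒   f'(x) = 12·x^2 + 6·x
  g(x) = x^2 + 3·x   ⇒   g'(x) = 2·x + 3
  lim(x→∞) f'(x)/g'(x) = lim(x→∞) (12·x^2 + 6·x)/(2·x + 3)
  = ∞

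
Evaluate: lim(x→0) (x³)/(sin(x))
This is a 0/0 indeterminate form.

Apply L'Hôpital's rule: differentiate numerator and denominator separately.
  f(x) = x^3   ⇒   f'(x) = 3·x^2
  g(x) = sin(x)   ⇒   g'(x) = cos(x)
  lim(x→0) f'(x)/g'(x) = lim(x→0) (3·x^2)/(cos(x))
  = 0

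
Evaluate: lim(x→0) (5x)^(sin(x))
This is an exponential indeterminate form.

For exponential indeterminate forms, take the natural log:
  Let L = lim(x→0) (5x)^(sin(x))
  Then ln(L) = lim(x→0) [exponent × ln(base)]
  Evaluate using L'Hôpital or standard limits, then exponentiate.
  L = 1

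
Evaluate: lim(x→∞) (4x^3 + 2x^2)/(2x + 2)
This is an ∞/∞ indeterminate form.

Apply L'Hôpital's rule: differentiate numerator and denominator separately.
  f(x) = 4·x^3 + 2·x^2   ⇒   f'(x) = 12·x^2 + 4·x
  g(x) = 2·x + 2   ⇒   g'(x) = 2
  lim(x→∞) f'(x)/g'(x) = lim(x→∞) (12·x^2 + 4·x)/(2)
  = ∞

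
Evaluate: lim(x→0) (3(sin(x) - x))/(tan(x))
This is a 0/0 indeterminate form.

Apply L'Hôpital's rule: differentiate numerator and denominator separately.
  f(x) = -3·x + 3·sin(x)   ⇒   f'(x) = 3·cos(x) - 3
  g(x) = tan(x)   ⇒   g'(x) = tan(x)^2 + 1
  lim(x→0) f'(x)/g'(x) = lim(x→0) (3·cos(x) - 3)/(tan(x)^2 + 1)
  = 0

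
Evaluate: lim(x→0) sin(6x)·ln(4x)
This is a 0·∞ indeterminate form.

Rewrite 0·∞ as a quotient (0/0 or ∞/∞ form), then apply L'Hôpital's rule:
  lim(x→0) sin(6x)·ln(4x) = 0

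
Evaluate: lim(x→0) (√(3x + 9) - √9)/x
This is a standard limit.

Factor or rationalize the expression:
  lim(x→0) (√(3x + 9) - √9)/x = 1/2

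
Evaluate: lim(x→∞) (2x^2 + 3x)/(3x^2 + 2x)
This is an ∞/∞ indeterminate form.

Apply L'Hôpital's rule: differentiate numerator and denominator separately.
  f(x) = 2·x^2 + 3·x   ⇒   f'(x) = 4·x + 3
  g(x) = 3·x^2 + 2·x   ⇒   g'(x) = 6·x + 2
  lim(x→∞) f'(x)/g'(x) = lim(x→∞) (4·x + 3)/(6·x + 2)
  = 2/3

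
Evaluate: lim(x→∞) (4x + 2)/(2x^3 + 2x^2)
This is an ∞/∞ indeterminate form.

Apply L'Hôpital's rule: differentiate numerator and denominator separately.
  f(x) = 4·x + 2   ⇒   f'(x) = 4
  g(x) = 2·x^3 + 2·x^2   ⇒   g'(x) = 6·x^2 + 4·x
  lim(x→∞) f'(x)/g'(x) = lim(x→∞) (4)/(6·x^2 + 4·x)
  = 0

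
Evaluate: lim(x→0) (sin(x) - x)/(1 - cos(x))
This is a 0/0 indeterminate form.

Apply L'Hôpital's rule: differentiate numerator and denominator separately.
  f(x) = -x + sin(x)   ⇒   f'(x) = cos(x) - 1
  g(x) = 1 - cos(x)   ⇒   g'(x) = sin(x)
  lim(x→0) f'(x)/g'(x) = lim(x→0) (cos(x) - 1)/(sin(x))
  = 0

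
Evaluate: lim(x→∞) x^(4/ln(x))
This is an exponential indeterminate form.

For exponential indeterminate forms, take the natural log:
  Let L = lim(x→∞) x^(4/ln(x))
  Then ln(L) = lim(x→∞) [exponent × ln(base)]
  Evaluate using L'Hôpital or standard limits, then exponentiate.
  L = e^(4)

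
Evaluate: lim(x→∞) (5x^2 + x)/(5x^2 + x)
This is an ∞/∞ indeterminate form.

Apply L'Hôpital's rule: differentiate numerator and denominator separately.
  f(x) = 5·x^2 + x   ⇒   f'(x) = 10·x + 1
  g(x) = 5·x^2 + x   ⇒   g'(x) = 10·x + 1
  lim(x→∞) f'(x)/g'(x) = lim(x→∞) (10·x + 1)/(10·x + 1)
  = 1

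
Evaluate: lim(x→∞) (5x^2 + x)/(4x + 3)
This is an ∞/∞ indeterminate form.

Apply L'Hôpital's rule: differentiate numerator and denominator separately.
  f(x) = 5·x^2 + x   ⇒   f'(x) = 10·x + 1
  g(x) = 4·x + 3   ⇒   g'(x) = 4
  lim(x→∞) f'(x)/g'(x) = lim(x→∞) (10·x + 1)/(4)
  = ∞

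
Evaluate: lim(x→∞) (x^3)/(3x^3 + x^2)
This is an ∞/∞ indeterminate form.

Apply L'Hôpital's rule: differentiate numerator and denominator separately.
  f(x) = x^3   ⇒   f'(x) = 3·x^2
  g(x) = 3·x^3 + x^2   ⇒   g'(x) = 9·x^2 + 2·x
  lim(x→∞) f'(x)/g'(x) = lim(x→∞) (3·x^2)/(9·x^2 + 2·x)
  = 1/3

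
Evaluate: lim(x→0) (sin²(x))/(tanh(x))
This is a 0/0 indeterminate form.

Apply L'Hôpital's rule: differentiate numerator and denominator separately.
  f(x) = sin(x)^2   ⇒   f'(x) = 2·sin(x)·cos(x)
  g(x) = tanh(x)   ⇒   g'(x) = 1 - tanh(x)^2
  lim(x→0) f'(x)/g'(x) = lim(x→0) (2·sin(x)·cos(x))/(1 - tanh(x)^2)
  = 0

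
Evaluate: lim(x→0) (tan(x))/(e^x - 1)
This is a 0/0 indeterminate form.

Apply L'Hôpital's rule: differentiate numerator and denominator separately.
  f(x) = tan(x)   ⇒   f'(x) = tan(x)^2 + 1
  g(x) = e^(x) - 1   ⇒   g'(x) = e^(x)
  lim(x→0) f'(x)/g'(x) = lim(x→0) (tan(x)^2 + 1)/(e^(x))
  = 1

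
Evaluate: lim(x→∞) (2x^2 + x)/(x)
This is an ∞/∞ indeterminate form.

Apply L'Hôpital's rule: differentiate numerator and denominator separately.
  f(x) = 2·x^2 + x   ⇒   f'(x) = 4·x + 1
  g(x) = x   ⇒   g'(x) = 1
  lim(x→∞) f'(x)/g'(x) = lim(x→∞) (4·x + 1)/(1)
  = ∞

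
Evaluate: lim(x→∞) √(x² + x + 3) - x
This is an ∞-∞ indeterminate form.

Combine fractions or rationalize to convert ∞-∞ to 0/0 form:
  lim(x→∞) √(x² + x + 3) - x = 1/2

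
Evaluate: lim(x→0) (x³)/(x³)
This is a 0/0 indeterminate form.

Apply L'Hôpital's rule: differentiate numerator and denominator separately.
  f(x) = x^3   ⇒   f'(x) = 3·x^2
  g(x) = x^3   ⇒   g'(x) = 3·x^2
  lim(x→0) f'(x)/g'(x) = lim(x→0) (3·x^2)/(3·x^2)
  = 1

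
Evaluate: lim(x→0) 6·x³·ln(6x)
This is a 0·∞ indeterminate form.

Rewrite 0·∞ as a quotient (0/0 or ∞/∞ form), then apply L'Hôpital's rule:
  lim(x→0) 6·x³·ln(6x) = 0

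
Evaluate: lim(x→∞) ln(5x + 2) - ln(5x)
This is an ∞-∞ indeterminate form.

Combine fractions or rationalize to convert ∞-∞ to 0/0 form:
  lim(x→∞) ln(5x + 2) - ln(5x) = 0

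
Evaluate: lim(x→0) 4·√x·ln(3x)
This is a 0·∞ indeterminate form.

Rewrite 0·∞ as a quotient (0/0 or ∞/∞ form), then apply L'Hôpital's rule:
  lim(x→0) 4·√x·ln(3x) = 0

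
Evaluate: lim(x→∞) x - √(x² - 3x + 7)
This is an ∞-∞ indeterminate form.

Combine fractions or rationalize to convert ∞-∞ to 0/0 form:
  lim(x→∞) x - √(x² - 3x + 7) = 3/2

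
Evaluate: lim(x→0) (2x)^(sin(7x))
This is an exponential indeterminate form.

For exponential indeterminate forms, take the natural log:
  Let L = lim(x→0) (2x)^(sin(7x))
  Then ln(L) = lim(x→0) [exponent × ln(base)]
  Evaluate using L'Hôpital or standard limits, then exponentiate.
  L = 1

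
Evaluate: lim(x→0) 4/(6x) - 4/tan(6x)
This is an ∞-∞ indeterminate form.

Combine fractions or rationalize to convert ∞-∞ to 0/0 form:
  lim(x→0) 4/(6x) - 4/tan(6x) = 0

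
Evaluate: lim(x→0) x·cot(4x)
This is a 0·∞ indeterminate form.

Rewrite 0·∞ as a quotient (0/0 or ∞/∞ form), then apply L'Hôpital's rule:
  lim(x→0) x·cot(4x) = 1/4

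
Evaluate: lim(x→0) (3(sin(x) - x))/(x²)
This is a 0/0 indeterminate form.

Apply L'Hôpital's rule: differentiate numerator and denominator separately.
  f(x) = -3·x + 3·sin(x)   ⇒   f'(x) = 3·cos(x) - 3
  g(x) = x^2   ⇒   g'(x) = 2·x
  lim(x→0) f'(x)/g'(x) = lim(x→0) (3·cos(x) - 3)/(2·x)
  = 0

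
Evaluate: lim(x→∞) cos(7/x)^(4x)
This is an exponential indeterminate form.

For exponential indeterminate forms, take the natural log:
  Let L = lim(x→∞) cos(7/x)^(4x)
  Then ln(L) = lim(x→∞) [exponent × ln(base)]
  Evaluate using L'Hôpital or standard limits, then exponentiate.
  L = 1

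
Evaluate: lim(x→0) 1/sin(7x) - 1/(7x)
This is an ∞-∞ indeterminate form.

Combine fractions or rationalize to convert ∞-∞ to 0/0 form:
  lim(x→0) 1/sin(7x) - 1/(7x) = 0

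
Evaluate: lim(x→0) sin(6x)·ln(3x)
This is a 0·∞ indeterminate form.

Rewrite 0·∞ as a quotient (0/0 or ∞/∞ form), then apply L'Hôpital's rule:
  lim(x→0) sin(6x)·ln(3x) = 0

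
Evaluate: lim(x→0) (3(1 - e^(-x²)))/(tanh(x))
This is a 0/0 indeterminate form.

Apply L'Hôpital's rule: differentiate numerator and denominator separately.
  f(x) = 3 - 3·e^(-x^2)   ⇒   f'(x) = 6·x·e^(-x^2)
  g(x) = tanh(x)   ⇒   g'(x) = 1 - tanh(x)^2
  lim(x→0) f'(x)/g'(x) = lim(x→0) (6·x·e^(-x^2))/(1 - tanh(x)^2)
  = 0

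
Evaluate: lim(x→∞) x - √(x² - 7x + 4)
This is an ∞-∞ indeterminate form.

Combine fractions or rationalize to convert ∞-∞ to 0/0 form:
  lim(x→∞) x - √(x² - 7x + 4) = 7/2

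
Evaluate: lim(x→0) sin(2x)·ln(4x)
This is a 0·∞ indeterminate form.

Rewrite 0·∞ as a quotient (0/0 or ∞/∞ form), then apply L'Hôpital's rule:
  lim(x→0) sin(2x)·ln(4x) = 0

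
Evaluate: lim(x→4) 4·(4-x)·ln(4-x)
This is a 0·∞ indeterminate form.

Rewrite 0·∞ as a quotient (0/0 or ∞/∞ form), then apply L'Hôpital's rule:
  lim(x→4) 4·(4-x)·ln(4-x) = 0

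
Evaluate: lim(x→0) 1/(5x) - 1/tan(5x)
This is an ∞-∞ indeterminate form.

Combine fractions or rationalize to convert ∞-∞ to 0/0 form:
  lim(x→0) 1/(5x) - 1/tan(5x) = 0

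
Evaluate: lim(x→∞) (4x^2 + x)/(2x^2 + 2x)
This is an ∞/∞ indeterminate form.

Apply L'Hôpital's rule: differentiate numerator and denominator separately.
  f(x) = 4·x^2 + x   ⇒   f'(x) = 8·x + 1
  g(x) = 2·x^2 + 2·x   ⇒   g'(x) = 4·x + 2
  lim(x→∞) f'(x)/g'(x) = lim(x→∞) (8·x + 1)/(4·x + 2)
  = 2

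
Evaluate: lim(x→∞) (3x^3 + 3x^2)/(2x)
This is an ∞/∞ indeterminate form.

Apply L'Hôpital's rule: differentiate numerator and denominator separately.
  f(x) = 3·x^3 + 3·x^2   ⇒   f'(x) = 9·x^2 + 6·x
  g(x) = 2·x   ⇒   g'(x) = 2
  lim(x→∞) f'(x)/g'(x) = lim(x→∞) (9·x^2 + 6·x)/(2)
  = ∞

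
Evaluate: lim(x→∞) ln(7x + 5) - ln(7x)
This is an ∞-∞ indeterminate form.

Combine fractions or rationalize to convert ∞-∞ to 0/0 form:
  lim(x→∞) ln(7x + 5) - ln(7x) = 0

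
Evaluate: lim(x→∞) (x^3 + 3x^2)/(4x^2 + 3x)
This is an ∞/∞ indeterminate form.

Apply L'Hôpital's rule: differentiate numerator and denominator separately.
  f(x) = x^3 + 3·x^2   ⇒   f'(x) = 3·x^2 + 6·x
  g(x) = 4·x^2 + 3·x   ⇒   g'(x) = 8·x + 3
  lim(x→∞) f'(x)/g'(x) = lim(x→∞) (3·x^2 + 6·x)/(8·x + 3)
  = ∞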